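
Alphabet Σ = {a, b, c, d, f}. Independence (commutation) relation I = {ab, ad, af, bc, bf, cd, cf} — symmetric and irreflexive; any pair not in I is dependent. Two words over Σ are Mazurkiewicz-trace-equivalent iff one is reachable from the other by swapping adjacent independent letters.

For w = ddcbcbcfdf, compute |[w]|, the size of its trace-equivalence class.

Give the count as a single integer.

piece 0:d — minimal
piece 1:d rests on {0:d}
piece 2:c — minimal
piece 3:b rests on {1:d}
piece 4:c rests on {2:c}
piece 5:b rests on {3:b}
piece 6:c rests on {4:c}
piece 7:f rests on {1:d}
piece 8:d rests on {5:b, 7:f}
piece 9:f rests on {8:d}
minimal pieces: {0:d, 2:c}
ways to finish when only these pieces remain (= sum over removing one remaining piece with nothing left below it):
  1 left: {6}→1  {9}→1
  2 left: {4,6}→1  {6,9}→2  {8,9}→1
  3 left: {2,4,6}→1  {4,6,9}→3  {5,8,9}→1  {6,8,9}→3  {7,8,9}→1
  4 left: {2,4,6,9}→4  {3,5,8,9}→1  {4,6,8,9}→6  {5,6,8,9}→4  {5,7,8,9}→2  {6,7,8,9}→4
  5 left: {2,4,6,8,9}→10  {3,5,6,8,9}→5  {3,5,7,8,9}→3  {4,5,6,8,9}→10  {4,6,7,8,9}→10  {5,6,7,8,9}→10
  6 left: {1,3,5,7,8,9}→3  {2,4,5,6,8,9}→20  {2,4,6,7,8,9}→20  {3,4,5,6,8,9}→15  {3,5,6,7,8,9}→18  {4,5,6,7,8,9}→30
  7 left: {0,1,3,5,7,8,9}→3  {1,3,5,6,7,8,9}→21  {2,3,4,5,6,8,9}→35  {2,4,5,6,7,8,9}→70  {3,4,5,6,7,8,9}→63
  8 left: {0,1,3,5,6,7,8,9}→24  {1,3,4,5,6,7,8,9}→84  {2,3,4,5,6,7,8,9}→168
  placing 0:d first → 252 extensions
  placing 2:c first → 108 extensions
total linear extensions = 360

360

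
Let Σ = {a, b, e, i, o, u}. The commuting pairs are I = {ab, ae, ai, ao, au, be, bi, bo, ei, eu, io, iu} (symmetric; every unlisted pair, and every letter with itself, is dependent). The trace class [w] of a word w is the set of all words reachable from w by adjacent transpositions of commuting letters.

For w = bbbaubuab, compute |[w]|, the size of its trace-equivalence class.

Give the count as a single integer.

36

piece 0:b — minimal
piece 1:b rests on {0:b}
piece 2:b rests on {1:b}
piece 3:a — minimal
piece 4:u rests on {2:b}
piece 5:b rests on {4:u}
piece 6:u rests on {5:b}
piece 7:a rests on {3:a}
piece 8:b rests on {6:u}
minimal pieces: {0:b, 3:a}
ways to finish when only these pieces remain (= sum over removing one remaining piece with nothing left below it):
  1 left: {7}→1  {8}→1
  2 left: {3,7}→1  {6,8}→1  {7,8}→2
  3 left: {3,7,8}→3  {5,6,8}→1  {6,7,8}→3
  4 left: {3,6,7,8}→6  {4,5,6,8}→1  {5,6,7,8}→4
  5 left: {2,4,5,6,8}→1  {3,5,6,7,8}→10  {4,5,6,7,8}→5
  6 left: {1,2,4,5,6,8}→1  {2,4,5,6,7,8}→6  {3,4,5,6,7,8}→15
  7 left: {0,1,2,4,5,6,8}→1  {1,2,4,5,6,7,8}→7  {2,3,4,5,6,7,8}→21
  placing 0:b first → 28 extensions
  placing 3:a first → 8 extensions
total linear extensions = 36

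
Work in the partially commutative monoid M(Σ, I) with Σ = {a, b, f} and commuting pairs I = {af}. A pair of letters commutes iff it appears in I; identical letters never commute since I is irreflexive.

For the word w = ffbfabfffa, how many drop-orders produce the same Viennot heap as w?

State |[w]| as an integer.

8

drop 0:f onto floor
drop 1:f onto {0:f}
drop 2:b onto {1:f}
drop 3:f onto {2:b}
drop 4:a onto {2:b}
drop 5:b onto {3:f, 4:a}
drop 6:f onto {5:b}
drop 7:f onto {6:f}
drop 8:f onto {7:f}
drop 9:a onto {5:b}
ground layer = {0:f}
drop-orders for the pieces not yet dropped (sum over which currently-grounded one goes next):
  1 to go: {8} 1  {9} 1
  2 to go: {7,8} 1  {8,9} 2
  3 to go: {6,7,8} 1  {7,8,9} 3
  4 to go: {6,7,8,9} 4
  5 to go: {5,6,7,8,9} 4
  6 to go: {3,5,6,7,8,9} 4  {4,5,6,7,8,9} 4
  7 to go: {3,4,5,6,7,8,9} 8
  8 to go: {2,3,4,5,6,7,8,9} 8
  if 0:f drops first: 8 orders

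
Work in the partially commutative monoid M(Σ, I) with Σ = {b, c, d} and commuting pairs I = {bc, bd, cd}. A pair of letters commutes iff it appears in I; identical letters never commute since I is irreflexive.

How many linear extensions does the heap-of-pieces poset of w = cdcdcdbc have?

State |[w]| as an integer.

drop 0:c onto floor
drop 1:d onto floor
drop 2:c onto {0:c}
drop 3:d onto {1:d}
drop 4:c onto {2:c}
drop 5:d onto {3:d}
drop 6:b onto floor
drop 7:c onto {4:c}
ground layer = {0:c, 1:d, 6:b}
drop-orders for the pieces not yet dropped (sum over which currently-grounded one goes next):
  1 to go: {5} 1  {6} 1  {7} 1
  2 to go: {3,5} 1  {4,7} 1  {5,6} 2  {5,7} 2  {6,7} 2
  3 to go: {1,3,5} 1  {2,4,7} 1  {3,5,6} 3  {3,5,7} 3  {4,5,7} 3  {4,6,7} 3  {5,6,7} 6
  4 to go: {0,2,4,7} 1  {1,3,5,6} 4  {1,3,5,7} 4  {2,4,5,7} 4  {2,4,6,7} 4  {3,4,5,7} 6  {3,5,6,7} 12  {4,5,6,7} 12
  5 to go: {0,2,4,5,7} 5  {0,2,4,6,7} 5  {1,3,4,5,7} 10  {1,3,5,6,7} 20  {2,3,4,5,7} 10  {2,4,5,6,7} 20  {3,4,5,6,7} 30
  6 to go: {0,2,3,4,5,7} 15  {0,2,4,5,6,7} 30  {1,2,3,4,5,7} 20  {1,3,4,5,6,7} 60  {2,3,4,5,6,7} 60
  if 0:c drops first: 140 orders
  if 1:d drops first: 105 orders
  if 6:b drops first: 35 orders
heap linearizations: 280

280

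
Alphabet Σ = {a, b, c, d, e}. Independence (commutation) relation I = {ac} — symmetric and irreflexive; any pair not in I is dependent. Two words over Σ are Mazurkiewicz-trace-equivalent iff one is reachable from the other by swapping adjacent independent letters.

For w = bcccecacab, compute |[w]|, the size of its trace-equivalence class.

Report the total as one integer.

6

drop 0:b onto floor
drop 1:c onto {0:b}
drop 2:c onto {1:c}
drop 3:c onto {2:c}
drop 4:e onto {3:c}
drop 5:c onto {4:e}
drop 6:a onto {4:e}
drop 7:c onto {5:c}
drop 8:a onto {6:a}
drop 9:b onto {7:c, 8:a}
ground layer = {0:b}
drop-orders for the pieces not yet dropped (sum over which currently-grounded one goes next):
  1 to go: {9} 1
  2 to go: {7,9} 1  {8,9} 1
  3 to go: {5,7,9} 1  {6,8,9} 1  {7,8,9} 2
  4 to go: {5,7,8,9} 3  {6,7,8,9} 3
  5 to go: {5,6,7,8,9} 6
  6 to go: {4,5,6,7,8,9} 6
  7 to go: {3,4,5,6,7,8,9} 6
  8 to go: {2,3,4,5,6,7,8,9} 6
  if 0:b drops first: 6 orders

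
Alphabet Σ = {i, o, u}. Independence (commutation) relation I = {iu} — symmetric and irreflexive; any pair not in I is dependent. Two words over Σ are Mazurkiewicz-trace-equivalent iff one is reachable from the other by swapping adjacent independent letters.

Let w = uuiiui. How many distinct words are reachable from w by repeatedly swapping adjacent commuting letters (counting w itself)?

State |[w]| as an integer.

0(u) covers ∅
1(u) covers 0:u
2(i) covers ∅
3(i) covers 2:i
4(u) covers 1:u
5(i) covers 3:i
floor of heap: 0:u, 2:i
completions by unplaced set U, small U first (add the entries for U minus each lowest piece of U):
  |U|=1: {4}:1  {5}:1
  |U|=2: {1,4}:1  {3,5}:1  {4,5}:2
  |U|=3: {0,1,4}:1  {1,4,5}:3  {2,3,5}:1  {3,4,5}:3
  |U|=4: {0,1,4,5}:4  {1,3,4,5}:6  {2,3,4,5}:4
  start at 0(u): 10
  start at 2(i): 10
sum over floor = 20

20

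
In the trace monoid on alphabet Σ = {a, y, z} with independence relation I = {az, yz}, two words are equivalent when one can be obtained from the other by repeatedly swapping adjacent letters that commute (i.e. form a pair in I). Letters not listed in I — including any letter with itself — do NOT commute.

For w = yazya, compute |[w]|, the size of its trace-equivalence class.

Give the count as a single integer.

piece 0:y — minimal
piece 1:a rests on {0:y}
piece 2:z — minimal
piece 3:y rests on {1:a}
piece 4:a rests on {3:y}
minimal pieces: {0:y, 2:z}
ways to finish when only these pieces remain (= sum over removing one remaining piece with nothing left below it):
  1 left: {2}→1  {4}→1
  2 left: {2,4}→2  {3,4}→1
  3 left: {1,3,4}→1  {2,3,4}→3
  placing 0:y first → 4 extensions
  placing 2:z first → 1 extensions
total linear extensions = 5

5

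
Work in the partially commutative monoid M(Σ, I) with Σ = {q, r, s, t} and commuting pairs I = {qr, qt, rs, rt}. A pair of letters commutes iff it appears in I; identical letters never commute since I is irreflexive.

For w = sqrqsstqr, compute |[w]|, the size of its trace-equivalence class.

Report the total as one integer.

72

0(s) covers ∅
1(q) covers 0:s
2(r) covers ∅
3(q) covers 1:q
4(s) covers 3:q
5(s) covers 4:s
6(t) covers 5:s
7(q) covers 5:s
8(r) covers 2:r
floor of heap: 0:s, 2:r
completions by unplaced set U, small U first (add the entries for U minus each lowest piece of U):
  |U|=1: {6}:1  {7}:1  {8}:1
  |U|=2: {2,8}:1  {6,7}:2  {6,8}:2  {7,8}:2
  |U|=3: {2,6,8}:3  {2,7,8}:3  {5,6,7}:2  {6,7,8}:6
  |U|=4: {2,6,7,8}:12  {4,5,6,7}:2  {5,6,7,8}:8
  |U|=5: {2,5,6,7,8}:20  {3,4,5,6,7}:2  {4,5,6,7,8}:10
  |U|=6: {1,3,4,5,6,7}:2  {2,4,5,6,7,8}:30  {3,4,5,6,7,8}:12
  |U|=7: {0,1,3,4,5,6,7}:2  {1,3,4,5,6,7,8}:14  {2,3,4,5,6,7,8}:42
  start at 0(s): 56
  start at 2(r): 16
sum over floor = 72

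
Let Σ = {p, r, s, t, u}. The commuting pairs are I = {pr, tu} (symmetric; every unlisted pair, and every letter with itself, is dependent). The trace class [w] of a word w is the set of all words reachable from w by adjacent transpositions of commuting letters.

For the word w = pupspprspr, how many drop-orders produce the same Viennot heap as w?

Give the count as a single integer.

6

#0=p has no predecessor
#1=u depends on [0:p]
#2=p depends on [1:u]
#3=s depends on [2:p]
#4=p depends on [3:s]
#5=p depends on [4:p]
#6=r depends on [3:s]
#7=s depends on [5:p, 6:r]
#8=p depends on [7:s]
#9=r depends on [7:s]
sources: [0:p]
N(rest) = Σ N(rest − s) over sources s of rest; N(one piece) = 1:
  size 1 → [8]=1  [9]=1
  size 2 → [8,9]=2
  size 3 → [7,8,9]=2
  size 4 → [5,7,8,9]=2  [6,7,8,9]=2
  size 5 → [4,5,7,8,9]=2  [5,6,7,8,9]=4
  size 6 → [4,5,6,7,8,9]=6
  size 7 → [3,4,5,6,7,8,9]=6
  size 8 → [2,3,4,5,6,7,8,9]=6
  first=0(p) contributes 6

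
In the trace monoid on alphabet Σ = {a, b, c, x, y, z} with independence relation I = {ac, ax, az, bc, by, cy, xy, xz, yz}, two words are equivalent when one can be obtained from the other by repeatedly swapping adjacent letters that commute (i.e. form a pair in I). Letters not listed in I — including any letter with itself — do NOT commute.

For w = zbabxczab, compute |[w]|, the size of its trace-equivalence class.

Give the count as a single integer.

#0=z has no predecessor
#1=b depends on [0:z]
#2=a depends on [1:b]
#3=b depends on [2:a]
#4=x depends on [3:b]
#5=c depends on [4:x]
#6=z depends on [5:c]
#7=a depends on [3:b]
#8=b depends on [6:z, 7:a]
sources: [0:z]
N(rest) = Σ N(rest − s) over sources s of rest; N(one piece) = 1:
  size 1 → [8]=1
  size 2 → [6,8]=1  [7,8]=1
  size 3 → [5,6,8]=1  [6,7,8]=2
  size 4 → [4,5,6,8]=1  [5,6,7,8]=3
  size 5 → [4,5,6,7,8]=4
  size 6 → [3,4,5,6,7,8]=4
  size 7 → [2,3,4,5,6,7,8]=4
  first=0(z) contributes 4

4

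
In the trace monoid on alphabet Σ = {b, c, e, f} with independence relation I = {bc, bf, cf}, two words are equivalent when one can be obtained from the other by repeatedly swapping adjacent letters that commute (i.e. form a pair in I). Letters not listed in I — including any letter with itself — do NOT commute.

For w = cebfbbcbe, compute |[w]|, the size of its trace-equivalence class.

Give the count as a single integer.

drop 0:c onto floor
drop 1:e onto {0:c}
drop 2:b onto {1:e}
drop 3:f onto {1:e}
drop 4:b onto {2:b}
drop 5:b onto {4:b}
drop 6:c onto {1:e}
drop 7:b onto {5:b}
drop 8:e onto {3:f, 6:c, 7:b}
ground layer = {0:c}
drop-orders for the pieces not yet dropped (sum over which currently-grounded one goes next):
  1 to go: {8} 1
  2 to go: {3,8} 1  {6,8} 1  {7,8} 1
  3 to go: {3,6,8} 2  {3,7,8} 2  {5,7,8} 1  {6,7,8} 2
  4 to go: {3,5,7,8} 3  {3,6,7,8} 6  {4,5,7,8} 1  {5,6,7,8} 3
  5 to go: {2,4,5,7,8} 1  {3,4,5,7,8} 4  {3,5,6,7,8} 12  {4,5,6,7,8} 4
  6 to go: {2,3,4,5,7,8} 5  {2,4,5,6,7,8} 5  {3,4,5,6,7,8} 20
  7 to go: {2,3,4,5,6,7,8} 30
  if 0:c drops first: 30 orders

30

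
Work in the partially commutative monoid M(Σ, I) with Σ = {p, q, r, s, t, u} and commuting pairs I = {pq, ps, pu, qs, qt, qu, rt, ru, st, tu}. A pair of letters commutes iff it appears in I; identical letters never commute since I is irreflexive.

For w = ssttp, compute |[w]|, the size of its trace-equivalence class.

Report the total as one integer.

10

drop 0:s onto floor
drop 1:s onto {0:s}
drop 2:t onto floor
drop 3:t onto {2:t}
drop 4:p onto {3:t}
ground layer = {0:s, 2:t}
drop-orders for the pieces not yet dropped (sum over which currently-grounded one goes next):
  1 to go: {1} 1  {4} 1
  2 to go: {0,1} 1  {1,4} 2  {3,4} 1
  3 to go: {0,1,4} 3  {1,3,4} 3  {2,3,4} 1
  if 0:s drops first: 4 orders
  if 2:t drops first: 6 orders
heap linearizations: 10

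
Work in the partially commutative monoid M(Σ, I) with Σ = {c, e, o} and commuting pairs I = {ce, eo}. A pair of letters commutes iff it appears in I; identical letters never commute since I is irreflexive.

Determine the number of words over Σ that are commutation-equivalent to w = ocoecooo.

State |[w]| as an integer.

0(o) covers ∅
1(c) covers 0:o
2(o) covers 1:c
3(e) covers ∅
4(c) covers 2:o
5(o) covers 4:c
6(o) covers 5:o
7(o) covers 6:o
floor of heap: 0:o, 3:e
completions by unplaced set U, small U first (add the entries for U minus each lowest piece of U):
  |U|=1: {3}:1  {7}:1
  |U|=2: {3,7}:2  {6,7}:1
  |U|=3: {3,6,7}:3  {5,6,7}:1
  |U|=4: {3,5,6,7}:4  {4,5,6,7}:1
  |U|=5: {2,4,5,6,7}:1  {3,4,5,6,7}:5
  |U|=6: {1,2,4,5,6,7}:1  {2,3,4,5,6,7}:6
  start at 0(o): 7
  start at 3(e): 1
sum over floor = 8

8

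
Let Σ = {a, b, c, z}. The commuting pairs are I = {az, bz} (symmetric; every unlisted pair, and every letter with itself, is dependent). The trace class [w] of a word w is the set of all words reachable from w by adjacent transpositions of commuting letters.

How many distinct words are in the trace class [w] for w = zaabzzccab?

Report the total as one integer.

20

0(z) covers ∅
1(a) covers ∅
2(a) covers 1:a
3(b) covers 2:a
4(z) covers 0:z
5(z) covers 4:z
6(c) covers 3:b, 5:z
7(c) covers 6:c
8(a) covers 7:c
9(b) covers 8:a
floor of heap: 0:z, 1:a
completions by unplaced set U, small U first (add the entries for U minus each lowest piece of U):
  |U|=1: {9}:1
  |U|=2: {8,9}:1
  |U|=3: {7,8,9}:1
  |U|=4: {6,7,8,9}:1
  |U|=5: {3,6,7,8,9}:1  {5,6,7,8,9}:1
  |U|=6: {2,3,6,7,8,9}:1  {3,5,6,7,8,9}:2  {4,5,6,7,8,9}:1
  |U|=7: {0,4,5,6,7,8,9}:1  {1,2,3,6,7,8,9}:1  {2,3,5,6,7,8,9}:3  {3,4,5,6,7,8,9}:3
  |U|=8: {0,3,4,5,6,7,8,9}:4  {1,2,3,5,6,7,8,9}:4  {2,3,4,5,6,7,8,9}:6
  start at 0(z): 10
  start at 1(a): 10
sum over floor = 20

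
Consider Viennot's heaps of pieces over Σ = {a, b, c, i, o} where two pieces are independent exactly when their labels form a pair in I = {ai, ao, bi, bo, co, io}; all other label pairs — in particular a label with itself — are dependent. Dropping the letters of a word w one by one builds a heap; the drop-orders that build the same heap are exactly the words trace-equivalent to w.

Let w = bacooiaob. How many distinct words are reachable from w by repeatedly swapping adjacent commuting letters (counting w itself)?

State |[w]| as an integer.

252

#0=b has no predecessor
#1=a depends on [0:b]
#2=c depends on [1:a]
#3=o has no predecessor
#4=o depends on [3:o]
#5=i depends on [2:c]
#6=a depends on [2:c]
#7=o depends on [4:o]
#8=b depends on [6:a]
sources: [0:b, 3:o]
N(rest) = Σ N(rest − s) over sources s of rest; N(one piece) = 1:
  size 1 → [5]=1  [7]=1  [8]=1
  size 2 → [4,7]=1  [5,7]=2  [5,8]=2  [6,8]=1  [7,8]=2
  size 3 → [3,4,7]=1  [4,5,7]=3  [4,7,8]=3  [5,6,8]=3  [5,7,8]=6  [6,7,8]=3
  size 4 → [2,5,6,8]=3  [3,4,5,7]=4  [3,4,7,8]=4  [4,5,7,8]=12  [4,6,7,8]=6  [5,6,7,8]=12
  size 5 → [1,2,5,6,8]=3  [2,5,6,7,8]=15  [3,4,5,7,8]=20  [3,4,6,7,8]=10  [4,5,6,7,8]=30
  size 6 → [0,1,2,5,6,8]=3  [1,2,5,6,7,8]=18  [2,4,5,6,7,8]=45  [3,4,5,6,7,8]=60
  size 7 → [0,1,2,5,6,7,8]=21  [1,2,4,5,6,7,8]=63  [2,3,4,5,6,7,8]=105
  first=0(b) contributes 168
  first=3(o) contributes 84
|[w]| = 252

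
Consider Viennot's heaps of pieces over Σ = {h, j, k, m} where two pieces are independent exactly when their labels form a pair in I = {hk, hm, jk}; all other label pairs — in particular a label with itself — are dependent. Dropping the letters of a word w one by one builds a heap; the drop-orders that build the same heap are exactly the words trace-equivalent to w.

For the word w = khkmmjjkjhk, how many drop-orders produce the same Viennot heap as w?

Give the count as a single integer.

0(k) covers ∅
1(h) covers ∅
2(k) covers 0:k
3(m) covers 2:k
4(m) covers 3:m
5(j) covers 1:h, 4:m
6(j) covers 5:j
7(k) covers 4:m
8(j) covers 6:j
9(h) covers 8:j
10(k) covers 7:k
floor of heap: 0:k, 1:h
completions by unplaced set U, small U first (add the entries for U minus each lowest piece of U):
  |U|=1: {9}:1  {10}:1
  |U|=2: {7,10}:1  {8,9}:1  {9,10}:2
  |U|=3: {6,8,9}:1  {7,9,10}:3  {8,9,10}:3
  |U|=4: {5,6,8,9}:1  {6,8,9,10}:4  {7,8,9,10}:6
  |U|=5: {1,5,6,8,9}:1  {5,6,8,9,10}:5  {6,7,8,9,10}:10
  |U|=6: {1,5,6,8,9,10}:6  {5,6,7,8,9,10}:15
  |U|=7: {1,5,6,7,8,9,10}:21  {4,5,6,7,8,9,10}:15
  |U|=8: {1,4,5,6,7,8,9,10}:36  {3,4,5,6,7,8,9,10}:15
  |U|=9: {1,3,4,5,6,7,8,9,10}:51  {2,3,4,5,6,7,8,9,10}:15
  start at 0(k): 66
  start at 1(h): 15
sum over floor = 81

81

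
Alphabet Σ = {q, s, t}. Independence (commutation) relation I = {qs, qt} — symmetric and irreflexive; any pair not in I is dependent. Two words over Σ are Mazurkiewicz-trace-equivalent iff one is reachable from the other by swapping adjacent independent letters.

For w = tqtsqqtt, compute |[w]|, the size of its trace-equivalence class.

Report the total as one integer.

56

piece 0:t — minimal
piece 1:q — minimal
piece 2:t rests on {0:t}
piece 3:s rests on {2:t}
piece 4:q rests on {1:q}
piece 5:q rests on {4:q}
piece 6:t rests on {3:s}
piece 7:t rests on {6:t}
minimal pieces: {0:t, 1:q}
ways to finish when only these pieces remain (= sum over removing one remaining piece with nothing left below it):
  1 left: {5}→1  {7}→1
  2 left: {4,5}→1  {5,7}→2  {6,7}→1
  3 left: {1,4,5}→1  {3,6,7}→1  {4,5,7}→3  {5,6,7}→3
  4 left: {1,4,5,7}→4  {2,3,6,7}→1  {3,5,6,7}→4  {4,5,6,7}→6
  5 left: {0,2,3,6,7}→1  {1,4,5,6,7}→10  {2,3,5,6,7}→5  {3,4,5,6,7}→10
  6 left: {0,2,3,5,6,7}→6  {1,3,4,5,6,7}→20  {2,3,4,5,6,7}→15
  placing 0:t first → 35 extensions
  placing 1:q first → 21 extensions
total linear extensions = 56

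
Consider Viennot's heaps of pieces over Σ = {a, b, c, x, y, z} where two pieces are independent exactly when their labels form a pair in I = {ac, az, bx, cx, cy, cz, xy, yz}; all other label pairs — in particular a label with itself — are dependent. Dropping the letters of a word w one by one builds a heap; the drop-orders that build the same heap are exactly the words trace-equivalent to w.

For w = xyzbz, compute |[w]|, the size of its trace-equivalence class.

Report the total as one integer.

3

0(x) covers ∅
1(y) covers ∅
2(z) covers 0:x
3(b) covers 1:y, 2:z
4(z) covers 3:b
floor of heap: 0:x, 1:y
completions by unplaced set U, small U first (add the entries for U minus each lowest piece of U):
  |U|=1: {4}:1
  |U|=2: {3,4}:1
  |U|=3: {1,3,4}:1  {2,3,4}:1
  start at 0(x): 2
  start at 1(y): 1
sum over floor = 3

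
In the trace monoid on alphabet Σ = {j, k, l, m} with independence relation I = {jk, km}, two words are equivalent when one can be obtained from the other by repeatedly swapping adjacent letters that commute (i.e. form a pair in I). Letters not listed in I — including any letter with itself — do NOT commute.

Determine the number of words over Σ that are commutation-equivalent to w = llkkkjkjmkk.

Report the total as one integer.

0(l) covers ∅
1(l) covers 0:l
2(k) covers 1:l
3(k) covers 2:k
4(k) covers 3:k
5(j) covers 1:l
6(k) covers 4:k
7(j) covers 5:j
8(m) covers 7:j
9(k) covers 6:k
10(k) covers 9:k
floor of heap: 0:l
completions by unplaced set U, small U first (add the entries for U minus each lowest piece of U):
  |U|=1: {8}:1  {10}:1
  |U|=2: {7,8}:1  {8,10}:2  {9,10}:1
  |U|=3: {5,7,8}:1  {6,9,10}:1  {7,8,10}:3  {8,9,10}:3
  |U|=4: {4,6,9,10}:1  {5,7,8,10}:4  {6,8,9,10}:4  {7,8,9,10}:6
  |U|=5: {3,4,6,9,10}:1  {4,6,8,9,10}:5  {5,7,8,9,10}:10  {6,7,8,9,10}:10
  |U|=6: {2,3,4,6,9,10}:1  {3,4,6,8,9,10}:6  {4,6,7,8,9,10}:15  {5,6,7,8,9,10}:20
  |U|=7: {2,3,4,6,8,9,10}:7  {3,4,6,7,8,9,10}:21  {4,5,6,7,8,9,10}:35
  |U|=8: {2,3,4,6,7,8,9,10}:28  {3,4,5,6,7,8,9,10}:56
  |U|=9: {2,3,4,5,6,7,8,9,10}:84
  start at 0(l): 84

84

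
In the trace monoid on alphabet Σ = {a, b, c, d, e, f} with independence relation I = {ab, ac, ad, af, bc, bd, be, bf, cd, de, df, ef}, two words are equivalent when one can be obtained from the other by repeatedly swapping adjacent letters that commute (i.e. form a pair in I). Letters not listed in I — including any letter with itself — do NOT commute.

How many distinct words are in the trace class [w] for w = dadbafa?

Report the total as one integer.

#0=d has no predecessor
#1=a has no predecessor
#2=d depends on [0:d]
#3=b has no predecessor
#4=a depends on [1:a]
#5=f has no predecessor
#6=a depends on [4:a]
sources: [0:d, 1:a, 3:b, 5:f]
N(rest) = Σ N(rest − s) over sources s of rest; N(one piece) = 1:
  size 1 → [2]=1  [3]=1  [5]=1  [6]=1
  size 2 → [0,2]=1  [2,3]=2  [2,5]=2  [2,6]=2  [3,5]=2  [3,6]=2  [4,6]=1  [5,6]=2
  size 3 → [0,2,3]=3  [0,2,5]=3  [0,2,6]=3  [1,4,6]=1  [2,3,5]=6  [2,3,6]=6  [2,4,6]=3  [2,5,6]=6  [3,4,6]=3  [3,5,6]=6  [4,5,6]=3
  size 4 → [0,2,3,5]=12  [0,2,3,6]=12  [0,2,4,6]=6  [0,2,5,6]=12  [1,2,4,6]=4  [1,3,4,6]=4  [1,4,5,6]=4  [2,3,4,6]=12  [2,3,5,6]=24  [2,4,5,6]=12  [3,4,5,6]=12
  size 5 → [0,1,2,4,6]=10  [0,2,3,4,6]=30  [0,2,3,5,6]=60  [0,2,4,5,6]=30  [1,2,3,4,6]=20  [1,2,4,5,6]=20  [1,3,4,5,6]=20  [2,3,4,5,6]=60
  first=0(d) contributes 120
  first=1(a) contributes 180
  first=3(b) contributes 60
  first=5(f) contributes 60
|[w]| = 420

420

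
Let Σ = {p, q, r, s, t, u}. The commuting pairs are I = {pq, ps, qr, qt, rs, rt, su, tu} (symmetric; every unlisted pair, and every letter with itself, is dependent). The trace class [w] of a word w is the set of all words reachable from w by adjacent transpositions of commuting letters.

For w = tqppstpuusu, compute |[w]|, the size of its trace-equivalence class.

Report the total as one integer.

#0=t has no predecessor
#1=q has no predecessor
#2=p depends on [0:t]
#3=p depends on [2:p]
#4=s depends on [0:t, 1:q]
#5=t depends on [3:p, 4:s]
#6=p depends on [5:t]
#7=u depends on [6:p]
#8=u depends on [7:u]
#9=s depends on [5:t]
#10=u depends on [8:u]
sources: [0:t, 1:q]
N(rest) = Σ N(rest − s) over sources s of rest; N(one piece) = 1:
  size 1 → [9]=1  [10]=1
  size 2 → [8,10]=1  [9,10]=2
  size 3 → [7,8,10]=1  [8,9,10]=3
  size 4 → [6,7,8,10]=1  [7,8,9,10]=4
  size 5 → [6,7,8,9,10]=5
  size 6 → [5,6,7,8,9,10]=5
  size 7 → [3,5,6,7,8,9,10]=5  [4,5,6,7,8,9,10]=5
  size 8 → [1,4,5,6,7,8,9,10]=5  [2,3,5,6,7,8,9,10]=5  [3,4,5,6,7,8,9,10]=10
  size 9 → [1,3,4,5,6,7,8,9,10]=15  [2,3,4,5,6,7,8,9,10]=15
  first=0(t) contributes 30
  first=1(q) contributes 15
|[w]| = 45

45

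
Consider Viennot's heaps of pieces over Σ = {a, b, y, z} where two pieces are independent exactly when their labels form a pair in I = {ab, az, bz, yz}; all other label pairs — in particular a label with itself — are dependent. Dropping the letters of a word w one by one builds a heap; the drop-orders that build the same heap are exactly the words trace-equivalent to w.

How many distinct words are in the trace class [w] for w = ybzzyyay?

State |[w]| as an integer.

28

piece 0:y — minimal
piece 1:b rests on {0:y}
piece 2:z — minimal
piece 3:z rests on {2:z}
piece 4:y rests on {1:b}
piece 5:y rests on {4:y}
piece 6:a rests on {5:y}
piece 7:y rests on {6:a}
minimal pieces: {0:y, 2:z}
ways to finish when only these pieces remain (= sum over removing one remaining piece with nothing left below it):
  1 left: {3}→1  {7}→1
  2 left: {2,3}→1  {3,7}→2  {6,7}→1
  3 left: {2,3,7}→3  {3,6,7}→3  {5,6,7}→1
  4 left: {2,3,6,7}→6  {3,5,6,7}→4  {4,5,6,7}→1
  5 left: {1,4,5,6,7}→1  {2,3,5,6,7}→10  {3,4,5,6,7}→5
  6 left: {0,1,4,5,6,7}→1  {1,3,4,5,6,7}→6  {2,3,4,5,6,7}→15
  placing 0:y first → 21 extensions
  placing 2:z first → 7 extensions
total linear extensions = 28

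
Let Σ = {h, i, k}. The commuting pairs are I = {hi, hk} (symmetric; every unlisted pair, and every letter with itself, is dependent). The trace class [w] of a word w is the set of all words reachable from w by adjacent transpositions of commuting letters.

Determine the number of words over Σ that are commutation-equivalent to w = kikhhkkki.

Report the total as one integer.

piece 0:k — minimal
piece 1:i rests on {0:k}
piece 2:k rests on {1:i}
piece 3:h — minimal
piece 4:h rests on {3:h}
piece 5:k rests on {2:k}
piece 6:k rests on {5:k}
piece 7:k rests on {6:k}
piece 8:i rests on {7:k}
minimal pieces: {0:k, 3:h}
ways to finish when only these pieces remain (= sum over removing one remaining piece with nothing left below it):
  1 left: {4}→1  {8}→1
  2 left: {3,4}→1  {4,8}→2  {7,8}→1
  3 left: {3,4,8}→3  {4,7,8}→3  {6,7,8}→1
  4 left: {3,4,7,8}→6  {4,6,7,8}→4  {5,6,7,8}→1
  5 left: {2,5,6,7,8}→1  {3,4,6,7,8}→10  {4,5,6,7,8}→5
  6 left: {1,2,5,6,7,8}→1  {2,4,5,6,7,8}→6  {3,4,5,6,7,8}→15
  7 left: {0,1,2,5,6,7,8}→1  {1,2,4,5,6,7,8}→7  {2,3,4,5,6,7,8}→21
  placing 0:k first → 28 extensions
  placing 3:h first → 8 extensions
total linear extensions = 36

36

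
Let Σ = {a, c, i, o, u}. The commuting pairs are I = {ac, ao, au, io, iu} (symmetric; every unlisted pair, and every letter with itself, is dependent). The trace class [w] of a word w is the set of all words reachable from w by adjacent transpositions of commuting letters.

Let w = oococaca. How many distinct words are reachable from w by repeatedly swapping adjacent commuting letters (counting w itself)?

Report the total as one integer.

28

0(o) covers ∅
1(o) covers 0:o
2(c) covers 1:o
3(o) covers 2:c
4(c) covers 3:o
5(a) covers ∅
6(c) covers 4:c
7(a) covers 5:a
floor of heap: 0:o, 5:a
completions by unplaced set U, small U first (add the entries for U minus each lowest piece of U):
  |U|=1: {6}:1  {7}:1
  |U|=2: {4,6}:1  {5,7}:1  {6,7}:2
  |U|=3: {3,4,6}:1  {4,6,7}:3  {5,6,7}:3
  |U|=4: {2,3,4,6}:1  {3,4,6,7}:4  {4,5,6,7}:6
  |U|=5: {1,2,3,4,6}:1  {2,3,4,6,7}:5  {3,4,5,6,7}:10
  |U|=6: {0,1,2,3,4,6}:1  {1,2,3,4,6,7}:6  {2,3,4,5,6,7}:15
  start at 0(o): 21
  start at 5(a): 7
sum over floor = 28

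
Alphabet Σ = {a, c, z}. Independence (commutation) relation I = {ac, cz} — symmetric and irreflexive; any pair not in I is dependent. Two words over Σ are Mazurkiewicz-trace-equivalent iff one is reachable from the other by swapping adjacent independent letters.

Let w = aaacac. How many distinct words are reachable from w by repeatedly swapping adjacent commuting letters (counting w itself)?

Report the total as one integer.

15

0(a) covers ∅
1(a) covers 0:a
2(a) covers 1:a
3(c) covers ∅
4(a) covers 2:a
5(c) covers 3:c
floor of heap: 0:a, 3:c
completions by unplaced set U, small U first (add the entries for U minus each lowest piece of U):
  |U|=1: {4}:1  {5}:1
  |U|=2: {2,4}:1  {3,5}:1  {4,5}:2
  |U|=3: {1,2,4}:1  {2,4,5}:3  {3,4,5}:3
  |U|=4: {0,1,2,4}:1  {1,2,4,5}:4  {2,3,4,5}:6
  start at 0(a): 10
  start at 3(c): 5
sum over floor = 15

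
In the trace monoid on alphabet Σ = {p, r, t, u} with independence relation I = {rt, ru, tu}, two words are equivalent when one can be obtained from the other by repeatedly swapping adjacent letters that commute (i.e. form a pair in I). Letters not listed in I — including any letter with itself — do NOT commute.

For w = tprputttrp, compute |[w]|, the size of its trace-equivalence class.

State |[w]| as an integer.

0(t) covers ∅
1(p) covers 0:t
2(r) covers 1:p
3(p) covers 2:r
4(u) covers 3:p
5(t) covers 3:p
6(t) covers 5:t
7(t) covers 6:t
8(r) covers 3:p
9(p) covers 4:u, 7:t, 8:r
floor of heap: 0:t
completions by unplaced set U, small U first (add the entries for U minus each lowest piece of U):
  |U|=1: {9}:1
  |U|=2: {4,9}:1  {7,9}:1  {8,9}:1
  |U|=3: {4,7,9}:2  {4,8,9}:2  {6,7,9}:1  {7,8,9}:2
  |U|=4: {4,6,7,9}:3  {4,7,8,9}:6  {5,6,7,9}:1  {6,7,8,9}:3
  |U|=5: {4,5,6,7,9}:4  {4,6,7,8,9}:12  {5,6,7,8,9}:4
  |U|=6: {4,5,6,7,8,9}:20
  |U|=7: {3,4,5,6,7,8,9}:20
  |U|=8: {2,3,4,5,6,7,8,9}:20
  start at 0(t): 20

20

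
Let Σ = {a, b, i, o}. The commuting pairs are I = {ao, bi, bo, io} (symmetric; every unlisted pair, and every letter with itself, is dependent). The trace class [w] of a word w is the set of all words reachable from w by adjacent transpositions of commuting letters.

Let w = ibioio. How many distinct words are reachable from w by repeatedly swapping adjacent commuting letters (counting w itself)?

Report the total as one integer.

0(i) covers ∅
1(b) covers ∅
2(i) covers 0:i
3(o) covers ∅
4(i) covers 2:i
5(o) covers 3:o
floor of heap: 0:i, 1:b, 3:o
completions by unplaced set U, small U first (add the entries for U minus each lowest piece of U):
  |U|=1: {1}:1  {4}:1  {5}:1
  |U|=2: {1,4}:2  {1,5}:2  {2,4}:1  {3,5}:1  {4,5}:2
  |U|=3: {0,2,4}:1  {1,2,4}:3  {1,3,5}:3  {1,4,5}:6  {2,4,5}:3  {3,4,5}:3
  |U|=4: {0,1,2,4}:4  {0,2,4,5}:4  {1,2,4,5}:12  {1,3,4,5}:12  {2,3,4,5}:6
  start at 0(i): 30
  start at 1(b): 10
  start at 3(o): 20
sum over floor = 60

60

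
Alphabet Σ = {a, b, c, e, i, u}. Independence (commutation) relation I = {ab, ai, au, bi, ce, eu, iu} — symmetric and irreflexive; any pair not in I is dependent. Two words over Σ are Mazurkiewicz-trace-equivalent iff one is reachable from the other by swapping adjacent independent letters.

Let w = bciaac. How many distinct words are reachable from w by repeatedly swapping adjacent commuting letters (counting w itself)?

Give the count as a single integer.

3

#0=b has no predecessor
#1=c depends on [0:b]
#2=i depends on [1:c]
#3=a depends on [1:c]
#4=a depends on [3:a]
#5=c depends on [2:i, 4:a]
sources: [0:b]
N(rest) = Σ N(rest − s) over sources s of rest; N(one piece) = 1:
  size 1 → [5]=1
  size 2 → [2,5]=1  [4,5]=1
  size 3 → [2,4,5]=2  [3,4,5]=1
  size 4 → [2,3,4,5]=3
  first=0(b) contributes 3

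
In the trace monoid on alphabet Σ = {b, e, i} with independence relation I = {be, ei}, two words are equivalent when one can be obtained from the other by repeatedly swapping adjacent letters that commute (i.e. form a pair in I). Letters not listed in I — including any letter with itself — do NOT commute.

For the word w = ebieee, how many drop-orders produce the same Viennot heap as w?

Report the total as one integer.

15

drop 0:e onto floor
drop 1:b onto floor
drop 2:i onto {1:b}
drop 3:e onto {0:e}
drop 4:e onto {3:e}
drop 5:e onto {4:e}
ground layer = {0:e, 1:b}
drop-orders for the pieces not yet dropped (sum over which currently-grounded one goes next):
  1 to go: {2} 1  {5} 1
  2 to go: {1,2} 1  {2,5} 2  {4,5} 1
  3 to go: {1,2,5} 3  {2,4,5} 3  {3,4,5} 1
  4 to go: {0,3,4,5} 1  {1,2,4,5} 6  {2,3,4,5} 4
  if 0:e drops first: 10 orders
  if 1:b drops first: 5 orders
heap linearizations: 15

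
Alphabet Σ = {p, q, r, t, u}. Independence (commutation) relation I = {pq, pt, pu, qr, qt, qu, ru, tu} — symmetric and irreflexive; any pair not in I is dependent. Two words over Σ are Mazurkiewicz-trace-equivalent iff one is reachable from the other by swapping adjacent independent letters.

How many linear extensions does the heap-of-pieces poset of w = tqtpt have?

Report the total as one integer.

20

piece 0:t — minimal
piece 1:q — minimal
piece 2:t rests on {0:t}
piece 3:p — minimal
piece 4:t rests on {2:t}
minimal pieces: {0:t, 1:q, 3:p}
ways to finish when only these pieces remain (= sum over removing one remaining piece with nothing left below it):
  1 left: {1}→1  {3}→1  {4}→1
  2 left: {1,3}→2  {1,4}→2  {2,4}→1  {3,4}→2
  3 left: {0,2,4}→1  {1,2,4}→3  {1,3,4}→6  {2,3,4}→3
  placing 0:t first → 12 extensions
  placing 1:q first → 4 extensions
  placing 3:p first → 4 extensions
total linear extensions = 20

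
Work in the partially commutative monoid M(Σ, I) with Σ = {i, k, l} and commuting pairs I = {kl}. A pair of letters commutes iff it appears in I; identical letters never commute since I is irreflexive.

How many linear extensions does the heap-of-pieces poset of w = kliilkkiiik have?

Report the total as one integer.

drop 0:k onto floor
drop 1:l onto floor
drop 2:i onto {0:k, 1:l}
drop 3:i onto {2:i}
drop 4:l onto {3:i}
drop 5:k onto {3:i}
drop 6:k onto {5:k}
drop 7:i onto {4:l, 6:k}
drop 8:i onto {7:i}
drop 9:i onto {8:i}
drop 10:k onto {9:i}
ground layer = {0:k, 1:l}
drop-orders for the pieces not yet dropped (sum over which currently-grounded one goes next):
  1 to go: {10} 1
  2 to go: {9,10} 1
  3 to go: {8,9,10} 1
  4 to go: {7,8,9,10} 1
  5 to go: {4,7,8,9,10} 1  {6,7,8,9,10} 1
  6 to go: {4,6,7,8,9,10} 2  {5,6,7,8,9,10} 1
  7 to go: {4,5,6,7,8,9,10} 3
  8 to go: {3,4,5,6,7,8,9,10} 3
  9 to go: {2,3,4,5,6,7,8,9,10} 3
  if 0:k drops first: 3 orders
  if 1:l drops first: 3 orders
heap linearizations: 6

6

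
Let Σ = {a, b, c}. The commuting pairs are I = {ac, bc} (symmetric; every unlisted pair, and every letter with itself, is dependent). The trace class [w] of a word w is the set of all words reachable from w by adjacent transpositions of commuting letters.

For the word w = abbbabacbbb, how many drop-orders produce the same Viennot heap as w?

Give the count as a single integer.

#0=a has no predecessor
#1=b depends on [0:a]
#2=b depends on [1:b]
#3=b depends on [2:b]
#4=a depends on [3:b]
#5=b depends on [4:a]
#6=a depends on [5:b]
#7=c has no predecessor
#8=b depends on [6:a]
#9=b depends on [8:b]
#10=b depends on [9:b]
sources: [0:a, 7:c]
N(rest) = Σ N(rest − s) over sources s of rest; N(one piece) = 1:
  size 1 → [7]=1  [10]=1
  size 2 → [7,10]=2  [9,10]=1
  size 3 → [7,9,10]=3  [8,9,10]=1
  size 4 → [6,8,9,10]=1  [7,8,9,10]=4
  size 5 → [5,6,8,9,10]=1  [6,7,8,9,10]=5
  size 6 → [4,5,6,8,9,10]=1  [5,6,7,8,9,10]=6
  size 7 → [3,4,5,6,8,9,10]=1  [4,5,6,7,8,9,10]=7
  size 8 → [2,3,4,5,6,8,9,10]=1  [3,4,5,6,7,8,9,10]=8
  size 9 → [1,2,3,4,5,6,8,9,10]=1  [2,3,4,5,6,7,8,9,10]=9
  first=0(a) contributes 10
  first=7(c) contributes 1
|[w]| = 11

11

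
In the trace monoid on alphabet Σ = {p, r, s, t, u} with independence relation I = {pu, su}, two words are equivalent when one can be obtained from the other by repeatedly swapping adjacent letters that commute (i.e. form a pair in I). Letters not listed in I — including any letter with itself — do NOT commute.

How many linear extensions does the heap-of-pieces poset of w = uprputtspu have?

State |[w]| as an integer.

12

piece 0:u — minimal
piece 1:p — minimal
piece 2:r rests on {0:u, 1:p}
piece 3:p rests on {2:r}
piece 4:u rests on {2:r}
piece 5:t rests on {3:p, 4:u}
piece 6:t rests on {5:t}
piece 7:s rests on {6:t}
piece 8:p rests on {7:s}
piece 9:u rests on {6:t}
minimal pieces: {0:u, 1:p}
ways to finish when only these pieces remain (= sum over removing one remaining piece with nothing left below it):
  1 left: {8}→1  {9}→1
  2 left: {7,8}→1  {8,9}→2
  3 left: {7,8,9}→3
  4 left: {6,7,8,9}→3
  5 left: {5,6,7,8,9}→3
  6 left: {3,5,6,7,8,9}→3  {4,5,6,7,8,9}→3
  7 left: {3,4,5,6,7,8,9}→6
  8 left: {2,3,4,5,6,7,8,9}→6
  placing 0:u first → 6 extensions
  placing 1:p first → 6 extensions
total linear extensions = 12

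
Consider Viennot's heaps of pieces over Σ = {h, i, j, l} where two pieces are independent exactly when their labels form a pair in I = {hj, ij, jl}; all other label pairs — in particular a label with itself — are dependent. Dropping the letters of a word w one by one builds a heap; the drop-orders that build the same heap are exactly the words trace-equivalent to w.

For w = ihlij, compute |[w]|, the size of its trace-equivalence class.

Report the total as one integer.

0(i) covers ∅
1(h) covers 0:i
2(l) covers 1:h
3(i) covers 2:l
4(j) covers ∅
floor of heap: 0:i, 4:j
completions by unplaced set U, small U first (add the entries for U minus each lowest piece of U):
  |U|=1: {3}:1  {4}:1
  |U|=2: {2,3}:1  {3,4}:2
  |U|=3: {1,2,3}:1  {2,3,4}:3
  start at 0(i): 4
  start at 4(j): 1
sum over floor = 5

5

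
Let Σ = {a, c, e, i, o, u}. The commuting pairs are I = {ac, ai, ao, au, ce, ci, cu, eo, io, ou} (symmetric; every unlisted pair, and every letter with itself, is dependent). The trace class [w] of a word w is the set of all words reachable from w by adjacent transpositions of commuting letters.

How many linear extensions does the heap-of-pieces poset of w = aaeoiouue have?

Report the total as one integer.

36

0(a) covers ∅
1(a) covers 0:a
2(e) covers 1:a
3(o) covers ∅
4(i) covers 2:e
5(o) covers 3:o
6(u) covers 4:i
7(u) covers 6:u
8(e) covers 7:u
floor of heap: 0:a, 3:o
completions by unplaced set U, small U first (add the entries for U minus each lowest piece of U):
  |U|=1: {5}:1  {8}:1
  |U|=2: {3,5}:1  {5,8}:2  {7,8}:1
  |U|=3: {3,5,8}:3  {5,7,8}:3  {6,7,8}:1
  |U|=4: {3,5,7,8}:6  {4,6,7,8}:1  {5,6,7,8}:4
  |U|=5: {2,4,6,7,8}:1  {3,5,6,7,8}:10  {4,5,6,7,8}:5
  |U|=6: {1,2,4,6,7,8}:1  {2,4,5,6,7,8}:6  {3,4,5,6,7,8}:15
  |U|=7: {0,1,2,4,6,7,8}:1  {1,2,4,5,6,7,8}:7  {2,3,4,5,6,7,8}:21
  start at 0(a): 28
  start at 3(o): 8
sum over floor = 36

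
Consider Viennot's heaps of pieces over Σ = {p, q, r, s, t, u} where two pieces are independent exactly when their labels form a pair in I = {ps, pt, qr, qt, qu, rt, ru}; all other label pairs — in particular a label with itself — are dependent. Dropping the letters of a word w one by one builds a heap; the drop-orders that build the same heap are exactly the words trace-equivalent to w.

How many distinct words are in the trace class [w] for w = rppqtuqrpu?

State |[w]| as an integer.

66

piece 0:r — minimal
piece 1:p rests on {0:r}
piece 2:p rests on {1:p}
piece 3:q rests on {2:p}
piece 4:t — minimal
piece 5:u rests on {2:p, 4:t}
piece 6:q rests on {3:q}
piece 7:r rests on {2:p}
piece 8:p rests on {5:u, 6:q, 7:r}
piece 9:u rests on {8:p}
minimal pieces: {0:r, 4:t}
ways to finish when only these pieces remain (= sum over removing one remaining piece with nothing left below it):
  1 left: {9}→1
  2 left: {8,9}→1
  3 left: {5,8,9}→1  {6,8,9}→1  {7,8,9}→1
  4 left: {3,6,8,9}→1  {4,5,8,9}→1  {5,6,8,9}→2  {5,7,8,9}→2  {6,7,8,9}→2
  5 left: {3,5,6,8,9}→3  {3,6,7,8,9}→3  {4,5,6,8,9}→3  {4,5,7,8,9}→3  {5,6,7,8,9}→6
  6 left: {3,4,5,6,8,9}→6  {3,5,6,7,8,9}→12  {4,5,6,7,8,9}→12
  7 left: {2,3,5,6,7,8,9}→12  {3,4,5,6,7,8,9}→30
  8 left: {1,2,3,5,6,7,8,9}→12  {2,3,4,5,6,7,8,9}→42
  placing 0:r first → 54 extensions
  placing 4:t first → 12 extensions
total linear extensions = 66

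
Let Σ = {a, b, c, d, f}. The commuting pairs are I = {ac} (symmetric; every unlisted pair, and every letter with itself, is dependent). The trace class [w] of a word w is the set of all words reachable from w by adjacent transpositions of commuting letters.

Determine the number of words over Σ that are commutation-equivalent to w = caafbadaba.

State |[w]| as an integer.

3

0(c) covers ∅
1(a) covers ∅
2(a) covers 1:a
3(f) covers 0:c, 2:a
4(b) covers 3:f
5(a) covers 4:b
6(d) covers 5:a
7(a) covers 6:d
8(b) covers 7:a
9(a) covers 8:b
floor of heap: 0:c, 1:a
completions by unplaced set U, small U first (add the entries for U minus each lowest piece of U):
  |U|=1: {9}:1
  |U|=2: {8,9}:1
  |U|=3: {7,8,9}:1
  |U|=4: {6,7,8,9}:1
  |U|=5: {5,6,7,8,9}:1
  |U|=6: {4,5,6,7,8,9}:1
  |U|=7: {3,4,5,6,7,8,9}:1
  |U|=8: {0,3,4,5,6,7,8,9}:1  {2,3,4,5,6,7,8,9}:1
  start at 0(c): 1
  start at 1(a): 2
sum over floor = 3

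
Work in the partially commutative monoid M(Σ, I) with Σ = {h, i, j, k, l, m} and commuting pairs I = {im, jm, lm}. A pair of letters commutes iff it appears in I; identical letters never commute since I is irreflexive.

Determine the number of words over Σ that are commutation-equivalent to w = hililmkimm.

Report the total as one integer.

piece 0:h — minimal
piece 1:i rests on {0:h}
piece 2:l rests on {1:i}
piece 3:i rests on {2:l}
piece 4:l rests on {3:i}
piece 5:m rests on {0:h}
piece 6:k rests on {4:l, 5:m}
piece 7:i rests on {6:k}
piece 8:m rests on {6:k}
piece 9:m rests on {8:m}
minimal pieces: {0:h}
ways to finish when only these pieces remain (= sum over removing one remaining piece with nothing left below it):
  1 left: {7}→1  {9}→1
  2 left: {7,9}→2  {8,9}→1
  3 left: {7,8,9}→3
  4 left: {6,7,8,9}→3
  5 left: {4,6,7,8,9}→3  {5,6,7,8,9}→3
  6 left: {3,4,6,7,8,9}→3  {4,5,6,7,8,9}→6
  7 left: {2,3,4,6,7,8,9}→3  {3,4,5,6,7,8,9}→9
  8 left: {1,2,3,4,6,7,8,9}→3  {2,3,4,5,6,7,8,9}→12
  placing 0:h first → 15 extensions

15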